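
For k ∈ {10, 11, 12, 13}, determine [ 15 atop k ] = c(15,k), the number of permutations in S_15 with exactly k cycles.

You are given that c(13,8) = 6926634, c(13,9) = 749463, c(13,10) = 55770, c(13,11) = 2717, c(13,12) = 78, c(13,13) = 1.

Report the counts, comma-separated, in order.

37312275, 2749747, 143325, 5005

r14: T_14,9=13×749463+6926634=16669653; T_14,10=13×55770+749463=1474473; T_14,11=13×2717+55770=91091; T_14,12=13×78+2717=3731; T_14,13=13×1+78=91
r15: T_15,10=14×1474473+16669653=37312275; T_15,11=14×91091+1474473=2749747; T_15,12=14×3731+91091=143325; T_15,13=14×91+3731=5005
Read c(15,10) = 37312275, c(15,11) = 2749747, c(15,12) = 143325, c(15,13) = 5005.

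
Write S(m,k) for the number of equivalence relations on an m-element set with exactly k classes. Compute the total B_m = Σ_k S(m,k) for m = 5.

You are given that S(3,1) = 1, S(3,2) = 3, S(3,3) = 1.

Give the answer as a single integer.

52

r4: T_4,1=1×1+0=1; T_4,2=2×3+1=7; T_4,3=3×1+3=6; T_4,4=4×0+1=1
r5: T_5,1=1×1+0=1; T_5,2=2×7+1=15; T_5,3=3×6+7=25; T_5,4=4×1+6=10; T_5,5=5×0+1=1
B_5 = ΣS(5,k) = 1+15+25+10+1 = 52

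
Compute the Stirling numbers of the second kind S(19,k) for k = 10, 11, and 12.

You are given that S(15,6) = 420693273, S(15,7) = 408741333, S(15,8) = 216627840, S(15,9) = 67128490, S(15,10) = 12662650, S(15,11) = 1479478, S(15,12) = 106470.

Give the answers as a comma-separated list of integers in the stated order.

@16  (16,7):408741333·7+420693273→3281882604, (16,8):216627840·8+408741333→2141764053, (16,9):67128490·9+216627840→820784250, (16,10):12662650·10+67128490→193754990, (16,11):1479478·11+12662650→28936908, (16,12):106470·12+1479478→2757118
@17  (17,8):2141764053·8+3281882604→20415995028, (17,9):820784250·9+2141764053→9528822303, (17,10):193754990·10+820784250→2758334150, (17,11):28936908·11+193754990→512060978, (17,12):2757118·12+28936908→62022324
@18  (18,9):9528822303·9+20415995028→106175395755, (18,10):2758334150·10+9528822303→37112163803, (18,11):512060978·11+2758334150→8391004908, (18,12):62022324·12+512060978→1256328866
@19  (19,10):37112163803·10+106175395755→477297033785, (19,11):8391004908·11+37112163803→129413217791, (19,12):1256328866·12+8391004908→23466951300
Read S(19,10) = 477297033785, S(19,11) = 129413217791, S(19,12) = 23466951300.

477297033785, 129413217791, 23466951300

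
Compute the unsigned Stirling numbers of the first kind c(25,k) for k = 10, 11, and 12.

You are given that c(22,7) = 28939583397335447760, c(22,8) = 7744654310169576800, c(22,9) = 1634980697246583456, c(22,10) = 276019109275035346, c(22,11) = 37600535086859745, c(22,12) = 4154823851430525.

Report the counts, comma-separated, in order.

row 23: T[23][8]=22·7744654310169576800+28939583397335447760=199321978221066137360  T[23][9]=22·1634980697246583456+7744654310169576800=43714229649594412832  T[23][10]=22·276019109275035346+1634980697246583456=7707401101297361068  T[23][11]=22·37600535086859745+276019109275035346=1103230881185949736  T[23][12]=22·4154823851430525+37600535086859745=129006659818331295
row 24: T[24][9]=23·43714229649594412832+199321978221066137360=1204749260161737632496  T[24][10]=23·7707401101297361068+43714229649594412832=220984454979433717396  T[24][11]=23·1103230881185949736+7707401101297361068=33081711368574204996  T[24][12]=23·129006659818331295+1103230881185949736=4070384057007569521
row 25: T[25][10]=24·220984454979433717396+1204749260161737632496=6508376179668146850000  T[25][11]=24·33081711368574204996+220984454979433717396=1014945527825214637300  T[25][12]=24·4070384057007569521+33081711368574204996=130770928736755873500
Read c(25,10) = 6508376179668146850000, c(25,11) = 1014945527825214637300, c(25,12) = 130770928736755873500.

6508376179668146850000, 1014945527825214637300, 130770928736755873500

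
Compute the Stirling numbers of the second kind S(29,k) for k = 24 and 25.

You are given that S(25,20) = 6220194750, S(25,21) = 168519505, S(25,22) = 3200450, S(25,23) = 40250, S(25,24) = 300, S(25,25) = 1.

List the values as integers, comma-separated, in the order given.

33738295500, 626551380

r26: T_26,21=21×168519505+6220194750=9759104355; T_26,22=22×3200450+168519505=238929405; T_26,23=23×40250+3200450=4126200; T_26,24=24×300+40250=47450; T_26,25=25×1+300=325
r27: T_27,22=22×238929405+9759104355=15015551265; T_27,23=23×4126200+238929405=333832005; T_27,24=24×47450+4126200=5265000; T_27,25=25×325+47450=55575
r28: T_28,23=23×333832005+15015551265=22693687380; T_28,24=24×5265000+333832005=460192005; T_28,25=25×55575+5265000=6654375
r29: T_29,24=24×460192005+22693687380=33738295500; T_29,25=25×6654375+460192005=626551380
Read S(29,24) = 33738295500, S(29,25) = 626551380.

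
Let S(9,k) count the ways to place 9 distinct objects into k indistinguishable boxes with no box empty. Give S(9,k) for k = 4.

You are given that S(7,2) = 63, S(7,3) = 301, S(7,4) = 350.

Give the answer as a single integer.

7770

row 8: T[8][3]=3·301+63=966  T[8][4]=4·350+301=1701
row 9: T[9][4]=4·1701+966=7770
Read S(9,4) = 7770.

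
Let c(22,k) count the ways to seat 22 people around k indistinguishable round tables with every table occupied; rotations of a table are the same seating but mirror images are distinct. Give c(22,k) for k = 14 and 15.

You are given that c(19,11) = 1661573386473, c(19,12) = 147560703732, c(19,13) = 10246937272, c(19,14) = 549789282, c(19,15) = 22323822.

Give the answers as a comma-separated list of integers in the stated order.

i=20: T(20,12)=1661573386473+19·147560703732=4465226757381 | T(20,13)=147560703732+19·10246937272=342252511900 | T(20,14)=10246937272+19·549789282=20692933630 | T(20,15)=549789282+19·22323822=973941900
i=21: T(21,13)=4465226757381+20·342252511900=11310276995381 | T(21,14)=342252511900+20·20692933630=756111184500 | T(21,15)=20692933630+20·973941900=40171771630
i=22: T(22,14)=11310276995381+21·756111184500=27188611869881 | T(22,15)=756111184500+21·40171771630=1599718388730
Read c(22,14) = 27188611869881, c(22,15) = 1599718388730.

27188611869881, 1599718388730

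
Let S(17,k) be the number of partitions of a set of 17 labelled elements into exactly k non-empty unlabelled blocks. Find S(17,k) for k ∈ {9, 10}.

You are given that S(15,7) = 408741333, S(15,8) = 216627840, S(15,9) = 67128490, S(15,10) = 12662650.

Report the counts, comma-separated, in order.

9528822303, 2758334150

r16: T_16,8=8×216627840+408741333=2141764053; T_16,9=9×67128490+216627840=820784250; T_16,10=10×12662650+67128490=193754990
r17: T_17,9=9×820784250+2141764053=9528822303; T_17,10=10×193754990+820784250=2758334150
Read S(17,9) = 9528822303, S(17,10) = 2758334150.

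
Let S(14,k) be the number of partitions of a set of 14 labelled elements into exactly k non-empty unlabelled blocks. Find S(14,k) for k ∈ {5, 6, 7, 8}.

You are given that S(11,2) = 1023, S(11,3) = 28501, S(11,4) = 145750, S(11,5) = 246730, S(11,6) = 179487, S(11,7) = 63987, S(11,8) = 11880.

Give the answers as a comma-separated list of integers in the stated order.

row 12: T[12][3]=3·28501+1023=86526  T[12][4]=4·145750+28501=611501  T[12][5]=5·246730+145750=1379400  T[12][6]=6·179487+246730=1323652  T[12][7]=7·63987+179487=627396  T[12][8]=8·11880+63987=159027
row 13: T[13][4]=4·611501+86526=2532530  T[13][5]=5·1379400+611501=7508501  T[13][6]=6·1323652+1379400=9321312  T[13][7]=7·627396+1323652=5715424  T[13][8]=8·159027+627396=1899612
row 14: T[14][5]=5·7508501+2532530=40075035  T[14][6]=6·9321312+7508501=63436373  T[14][7]=7·5715424+9321312=49329280  T[14][8]=8·1899612+5715424=20912320
Read S(14,5) = 40075035, S(14,6) = 63436373, S(14,7) = 49329280, S(14,8) = 20912320.

40075035, 63436373, 49329280, 20912320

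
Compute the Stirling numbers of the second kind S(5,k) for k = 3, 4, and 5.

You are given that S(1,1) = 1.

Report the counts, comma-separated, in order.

i=2: T(2,1)=0+1·1=1 | T(2,2)=1+2·0=1
i=3: T(3,1)=0+1·1=1 | T(3,2)=1+2·1=3 | T(3,3)=1+3·0=1
i=4: T(4,2)=1+2·3=7 | T(4,3)=3+3·1=6 | T(4,4)=1+4·0=1
i=5: T(5,3)=7+3·6=25 | T(5,4)=6+4·1=10 | T(5,5)=1+5·0=1
Read S(5,3) = 25, S(5,4) = 10, S(5,5) = 1.

25, 10, 1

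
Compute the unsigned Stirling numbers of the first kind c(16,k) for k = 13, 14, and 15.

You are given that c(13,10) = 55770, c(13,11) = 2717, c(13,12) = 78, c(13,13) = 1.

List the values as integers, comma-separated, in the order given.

r14: T_14,11=13×2717+55770=91091; T_14,12=13×78+2717=3731; T_14,13=13×1+78=91; T_14,14=13×0+1=1
r15: T_15,12=14×3731+91091=143325; T_15,13=14×91+3731=5005; T_15,14=14×1+91=105; T_15,15=14×0+1=1
r16: T_16,13=15×5005+143325=218400; T_16,14=15×105+5005=6580; T_16,15=15×1+105=120
Read c(16,13) = 218400, c(16,14) = 6580, c(16,15) = 120.

218400, 6580, 120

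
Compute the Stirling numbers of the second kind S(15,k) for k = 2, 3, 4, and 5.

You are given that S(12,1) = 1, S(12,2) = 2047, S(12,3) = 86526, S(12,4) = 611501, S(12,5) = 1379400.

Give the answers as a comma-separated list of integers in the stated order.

16383, 2375101, 42355950, 210766920

[13] T[13,1]:1*1+0=1 · T[13,2]:2*2047+1=4095 · T[13,3]:3*86526+2047=261625 · T[13,4]:4*611501+86526=2532530 · T[13,5]:5*1379400+611501=7508501
[14] T[14,1]:1*1+0=1 · T[14,2]:2*4095+1=8191 · T[14,3]:3*261625+4095=788970 · T[14,4]:4*2532530+261625=10391745 · T[14,5]:5*7508501+2532530=40075035
[15] T[15,2]:2*8191+1=16383 · T[15,3]:3*788970+8191=2375101 · T[15,4]:4*10391745+788970=42355950 · T[15,5]:5*40075035+10391745=210766920
Read S(15,2) = 16383, S(15,3) = 2375101, S(15,4) = 42355950, S(15,5) = 210766920.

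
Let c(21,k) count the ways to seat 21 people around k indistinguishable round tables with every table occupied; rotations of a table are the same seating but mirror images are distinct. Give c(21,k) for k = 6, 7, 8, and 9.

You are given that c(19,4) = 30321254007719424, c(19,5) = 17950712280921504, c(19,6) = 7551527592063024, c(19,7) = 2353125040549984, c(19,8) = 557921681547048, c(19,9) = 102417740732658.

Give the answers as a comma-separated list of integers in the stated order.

3599979517947607200, 1206647803780373360, 311333643161390640, 63030812099294896

@20  (20,5):17950712280921504·19+30321254007719424→371384787345228000, (20,6):7551527592063024·19+17950712280921504→161429736530118960, (20,7):2353125040549984·19+7551527592063024→52260903362512720, (20,8):557921681547048·19+2353125040549984→12953636989943896, (20,9):102417740732658·19+557921681547048→2503858755467550
@21  (21,6):161429736530118960·20+371384787345228000→3599979517947607200, (21,7):52260903362512720·20+161429736530118960→1206647803780373360, (21,8):12953636989943896·20+52260903362512720→311333643161390640, (21,9):2503858755467550·20+12953636989943896→63030812099294896
Read c(21,6) = 3599979517947607200, c(21,7) = 1206647803780373360, c(21,8) = 311333643161390640, c(21,9) = 63030812099294896.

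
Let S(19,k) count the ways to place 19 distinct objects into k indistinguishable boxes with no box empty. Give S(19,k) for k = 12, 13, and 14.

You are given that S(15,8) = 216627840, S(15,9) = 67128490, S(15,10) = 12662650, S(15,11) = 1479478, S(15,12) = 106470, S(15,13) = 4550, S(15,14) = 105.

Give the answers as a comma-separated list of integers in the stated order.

r16: T_16,9=9×67128490+216627840=820784250; T_16,10=10×12662650+67128490=193754990; T_16,11=11×1479478+12662650=28936908; T_16,12=12×106470+1479478=2757118; T_16,13=13×4550+106470=165620; T_16,14=14×105+4550=6020
r17: T_17,10=10×193754990+820784250=2758334150; T_17,11=11×28936908+193754990=512060978; T_17,12=12×2757118+28936908=62022324; T_17,13=13×165620+2757118=4910178; T_17,14=14×6020+165620=249900
r18: T_18,11=11×512060978+2758334150=8391004908; T_18,12=12×62022324+512060978=1256328866; T_18,13=13×4910178+62022324=125854638; T_18,14=14×249900+4910178=8408778
r19: T_19,12=12×1256328866+8391004908=23466951300; T_19,13=13×125854638+1256328866=2892439160; T_19,14=14×8408778+125854638=243577530
Read S(19,12) = 23466951300, S(19,13) = 2892439160, S(19,14) = 243577530.

23466951300, 2892439160, 243577530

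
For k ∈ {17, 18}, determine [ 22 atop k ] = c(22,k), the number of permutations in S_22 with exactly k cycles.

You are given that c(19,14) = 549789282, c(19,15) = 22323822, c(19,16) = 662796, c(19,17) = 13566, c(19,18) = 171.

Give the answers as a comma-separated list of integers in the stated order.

@20  (20,15):22323822·19+549789282→973941900, (20,16):662796·19+22323822→34916946, (20,17):13566·19+662796→920550, (20,18):171·19+13566→16815
@21  (21,16):34916946·20+973941900→1672280820, (21,17):920550·20+34916946→53327946, (21,18):16815·20+920550→1256850
@22  (22,17):53327946·21+1672280820→2792167686, (22,18):1256850·21+53327946→79721796
Read c(22,17) = 2792167686, c(22,18) = 79721796.

2792167686, 79721796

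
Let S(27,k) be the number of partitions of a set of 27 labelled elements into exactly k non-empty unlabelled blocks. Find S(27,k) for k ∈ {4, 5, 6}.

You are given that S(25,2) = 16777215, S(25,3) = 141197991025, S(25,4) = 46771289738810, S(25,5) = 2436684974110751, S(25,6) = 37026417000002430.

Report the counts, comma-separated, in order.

[26] T[26,3]:3*141197991025+16777215=423610750290 · T[26,4]:4*46771289738810+141197991025=187226356946265 · T[26,5]:5*2436684974110751+46771289738810=12230196160292565 · T[26,6]:6*37026417000002430+2436684974110751=224595186974125331
[27] T[27,4]:4*187226356946265+423610750290=749329038535350 · T[27,5]:5*12230196160292565+187226356946265=61338207158409090 · T[27,6]:6*224595186974125331+12230196160292565=1359801318005044551
Read S(27,4) = 749329038535350, S(27,5) = 61338207158409090, S(27,6) = 1359801318005044551.

749329038535350, 61338207158409090, 1359801318005044551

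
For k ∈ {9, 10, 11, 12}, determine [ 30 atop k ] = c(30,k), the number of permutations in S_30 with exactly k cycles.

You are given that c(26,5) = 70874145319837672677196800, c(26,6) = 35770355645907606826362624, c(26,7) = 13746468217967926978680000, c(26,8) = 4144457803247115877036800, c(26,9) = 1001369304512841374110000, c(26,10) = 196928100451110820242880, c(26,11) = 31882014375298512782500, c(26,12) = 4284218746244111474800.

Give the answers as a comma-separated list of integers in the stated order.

981347603630155088295475765440, 215760462268683520394805979744, 39539238727270799376544542000, 6097272817323042122728617800

row 27: T[27][6]=26·35770355645907606826362624+70874145319837672677196800=1000903392113435450162625024  T[27][7]=26·13746468217967926978680000+35770355645907606826362624=393178529313073708272042624  T[27][8]=26·4144457803247115877036800+13746468217967926978680000=121502371102392939781636800  T[27][9]=26·1001369304512841374110000+4144457803247115877036800=30180059720580991603896800  T[27][10]=26·196928100451110820242880+1001369304512841374110000=6121499916241722700424880  T[27][11]=26·31882014375298512782500+196928100451110820242880=1025860474208872152587880  T[27][12]=26·4284218746244111474800+31882014375298512782500=143271701777645411127300
row 28: T[28][7]=27·393178529313073708272042624+1000903392113435450162625024=11616723683566425573507775872  T[28][8]=27·121502371102392939781636800+393178529313073708272042624=3673742549077683082376236224  T[28][9]=27·30180059720580991603896800+121502371102392939781636800=936363983558079713086850400  T[28][10]=27·6121499916241722700424880+30180059720580991603896800=195460557459107504515368560  T[28][11]=27·1025860474208872152587880+6121499916241722700424880=33819732719881270820297640  T[28][12]=27·143271701777645411127300+1025860474208872152587880=4894196422205298253024980
row 29: T[29][8]=28·3673742549077683082376236224+11616723683566425573507775872=114481515057741551880042390144  T[29][9]=28·936363983558079713086850400+3673742549077683082376236224=29891934088703915048808047424  T[29][10]=28·195460557459107504515368560+936363983558079713086850400=6409259592413089839517170080  T[29][11]=28·33819732719881270820297640+195460557459107504515368560=1142413073615783087483702480  T[29][12]=28·4894196422205298253024980+33819732719881270820297640=170857232541629621904997080
row 30: T[30][9]=29·29891934088703915048808047424+114481515057741551880042390144=981347603630155088295475765440  T[30][10]=29·6409259592413089839517170080+29891934088703915048808047424=215760462268683520394805979744  T[30][11]=29·1142413073615783087483702480+6409259592413089839517170080=39539238727270799376544542000  T[30][12]=29·170857232541629621904997080+1142413073615783087483702480=6097272817323042122728617800
Read c(30,9) = 981347603630155088295475765440, c(30,10) = 215760462268683520394805979744, c(30,11) = 39539238727270799376544542000, c(30,12) = 6097272817323042122728617800.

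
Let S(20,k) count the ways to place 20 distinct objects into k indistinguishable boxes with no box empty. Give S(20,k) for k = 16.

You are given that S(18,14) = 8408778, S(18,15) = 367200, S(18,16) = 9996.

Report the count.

22350954

r19: T_19,15=15×367200+8408778=13916778; T_19,16=16×9996+367200=527136
r20: T_20,16=16×527136+13916778=22350954
Read S(20,16) = 22350954.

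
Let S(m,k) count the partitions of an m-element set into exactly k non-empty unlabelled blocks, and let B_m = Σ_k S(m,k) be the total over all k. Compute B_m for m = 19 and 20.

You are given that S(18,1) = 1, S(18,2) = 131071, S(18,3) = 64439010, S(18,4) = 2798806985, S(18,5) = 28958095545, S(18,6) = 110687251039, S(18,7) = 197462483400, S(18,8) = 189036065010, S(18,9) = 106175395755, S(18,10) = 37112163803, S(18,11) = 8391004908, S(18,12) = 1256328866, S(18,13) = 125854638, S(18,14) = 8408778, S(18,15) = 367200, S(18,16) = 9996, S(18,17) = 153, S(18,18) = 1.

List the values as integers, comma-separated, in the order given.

i=19: T(19,1)=0+1·1=1 | T(19,2)=1+2·131071=262143 | T(19,3)=131071+3·64439010=193448101 | T(19,4)=64439010+4·2798806985=11259666950 | T(19,5)=2798806985+5·28958095545=147589284710 | T(19,6)=28958095545+6·110687251039=693081601779 | T(19,7)=110687251039+7·197462483400=1492924634839 | T(19,8)=197462483400+8·189036065010=1709751003480 | T(19,9)=189036065010+9·106175395755=1144614626805 | T(19,10)=106175395755+10·37112163803=477297033785 | T(19,11)=37112163803+11·8391004908=129413217791 | T(19,12)=8391004908+12·1256328866=23466951300 | T(19,13)=1256328866+13·125854638=2892439160 | T(19,14)=125854638+14·8408778=243577530 | T(19,15)=8408778+15·367200=13916778 | T(19,16)=367200+16·9996=527136 | T(19,17)=9996+17·153=12597 | T(19,18)=153+18·1=171 | T(19,19)=1+19·0=1
i=20: T(20,1)=0+1·1=1 | T(20,2)=1+2·262143=524287 | T(20,3)=262143+3·193448101=580606446 | T(20,4)=193448101+4·11259666950=45232115901 | T(20,5)=11259666950+5·147589284710=749206090500 | T(20,6)=147589284710+6·693081601779=4306078895384 | T(20,7)=693081601779+7·1492924634839=11143554045652 | T(20,8)=1492924634839+8·1709751003480=15170932662679 | T(20,9)=1709751003480+9·1144614626805=12011282644725 | T(20,10)=1144614626805+10·477297033785=5917584964655 | T(20,11)=477297033785+11·129413217791=1900842429486 | T(20,12)=129413217791+12·23466951300=411016633391 | T(20,13)=23466951300+13·2892439160=61068660380 | T(20,14)=2892439160+14·243577530=6302524580 | T(20,15)=243577530+15·13916778=452329200 | T(20,16)=13916778+16·527136=22350954 | T(20,17)=527136+17·12597=741285 | T(20,18)=12597+18·171=15675 | T(20,19)=171+19·1=190 | T(20,20)=1+20·0=1
B_19 = ΣS(19,k) = 1+262143+193448101+11259666950+147589284710+693081601779+1492924634839+1709751003480+1144614626805+477297033785+129413217791+23466951300+2892439160+243577530+13916778+527136+12597+171+1 = 5832742205057
B_20 = ΣS(20,k) = 1+524287+580606446+45232115901+749206090500+4306078895384+11143554045652+15170932662679+12011282644725+5917584964655+1900842429486+411016633391+61068660380+6302524580+452329200+22350954+741285+15675+190+1 = 51724158235372

5832742205057, 51724158235372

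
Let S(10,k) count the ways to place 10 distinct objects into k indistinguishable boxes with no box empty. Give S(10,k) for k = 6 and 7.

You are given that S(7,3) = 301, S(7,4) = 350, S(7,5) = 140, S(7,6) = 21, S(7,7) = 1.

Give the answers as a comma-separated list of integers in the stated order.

r8: T_8,4=4×350+301=1701; T_8,5=5×140+350=1050; T_8,6=6×21+140=266; T_8,7=7×1+21=28
r9: T_9,5=5×1050+1701=6951; T_9,6=6×266+1050=2646; T_9,7=7×28+266=462
r10: T_10,6=6×2646+6951=22827; T_10,7=7×462+2646=5880
Read S(10,6) = 22827, S(10,7) = 5880.

22827, 5880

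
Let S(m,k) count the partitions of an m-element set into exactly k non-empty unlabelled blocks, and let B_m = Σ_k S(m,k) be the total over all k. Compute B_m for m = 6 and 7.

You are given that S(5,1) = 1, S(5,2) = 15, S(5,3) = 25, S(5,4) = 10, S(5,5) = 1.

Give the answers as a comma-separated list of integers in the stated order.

r6: T_6,1=1×1+0=1; T_6,2=2×15+1=31; T_6,3=3×25+15=90; T_6,4=4×10+25=65; T_6,5=5×1+10=15; T_6,6=6×0+1=1
r7: T_7,1=1×1+0=1; T_7,2=2×31+1=63; T_7,3=3×90+31=301; T_7,4=4×65+90=350; T_7,5=5×15+65=140; T_7,6=6×1+15=21; T_7,7=7×0+1=1
B_6 = ΣS(6,k) = 1+31+90+65+15+1 = 203
B_7 = ΣS(7,k) = 1+63+301+350+140+21+1 = 877

203, 877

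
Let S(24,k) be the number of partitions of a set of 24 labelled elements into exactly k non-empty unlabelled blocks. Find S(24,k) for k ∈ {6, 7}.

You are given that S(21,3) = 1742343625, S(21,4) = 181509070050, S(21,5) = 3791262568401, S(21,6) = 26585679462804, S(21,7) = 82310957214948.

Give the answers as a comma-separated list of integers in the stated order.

6090236036084530, 31677463851804540

i=22: T(22,4)=1742343625+4·181509070050=727778623825 | T(22,5)=181509070050+5·3791262568401=19137821912055 | T(22,6)=3791262568401+6·26585679462804=163305339345225 | T(22,7)=26585679462804+7·82310957214948=602762379967440
i=23: T(23,5)=727778623825+5·19137821912055=96416888184100 | T(23,6)=19137821912055+6·163305339345225=998969857983405 | T(23,7)=163305339345225+7·602762379967440=4382641999117305
i=24: T(24,6)=96416888184100+6·998969857983405=6090236036084530 | T(24,7)=998969857983405+7·4382641999117305=31677463851804540
Read S(24,6) = 6090236036084530, S(24,7) = 31677463851804540.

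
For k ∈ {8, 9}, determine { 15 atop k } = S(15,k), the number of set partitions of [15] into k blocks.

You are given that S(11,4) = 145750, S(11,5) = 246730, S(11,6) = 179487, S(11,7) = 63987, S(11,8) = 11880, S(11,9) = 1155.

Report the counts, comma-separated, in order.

216627840, 67128490

row 12: T[12][5]=5·246730+145750=1379400  T[12][6]=6·179487+246730=1323652  T[12][7]=7·63987+179487=627396  T[12][8]=8·11880+63987=159027  T[12][9]=9·1155+11880=22275
row 13: T[13][6]=6·1323652+1379400=9321312  T[13][7]=7·627396+1323652=5715424  T[13][8]=8·159027+627396=1899612  T[13][9]=9·22275+159027=359502
row 14: T[14][7]=7·5715424+9321312=49329280  T[14][8]=8·1899612+5715424=20912320  T[14][9]=9·359502+1899612=5135130
row 15: T[15][8]=8·20912320+49329280=216627840  T[15][9]=9·5135130+20912320=67128490
Read S(15,8) = 216627840, S(15,9) = 67128490.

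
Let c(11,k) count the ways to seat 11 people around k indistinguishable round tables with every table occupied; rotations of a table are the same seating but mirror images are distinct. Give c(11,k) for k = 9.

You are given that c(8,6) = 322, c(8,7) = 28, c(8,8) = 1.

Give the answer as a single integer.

r9: T_9,7=8×28+322=546; T_9,8=8×1+28=36; T_9,9=8×0+1=1
r10: T_10,8=9×36+546=870; T_10,9=9×1+36=45
r11: T_11,9=10×45+870=1320
Read c(11,9) = 1320.

1320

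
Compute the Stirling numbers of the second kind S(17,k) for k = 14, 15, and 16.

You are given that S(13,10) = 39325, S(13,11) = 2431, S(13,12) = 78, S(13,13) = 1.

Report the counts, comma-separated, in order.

249900, 7820, 136

r14: T_14,11=11×2431+39325=66066; T_14,12=12×78+2431=3367; T_14,13=13×1+78=91; T_14,14=14×0+1=1
r15: T_15,12=12×3367+66066=106470; T_15,13=13×91+3367=4550; T_15,14=14×1+91=105; T_15,15=15×0+1=1
r16: T_16,13=13×4550+106470=165620; T_16,14=14×105+4550=6020; T_16,15=15×1+105=120; T_16,16=16×0+1=1
r17: T_17,14=14×6020+165620=249900; T_17,15=15×120+6020=7820; T_17,16=16×1+120=136
Read S(17,14) = 249900, S(17,15) = 7820, S(17,16) = 136.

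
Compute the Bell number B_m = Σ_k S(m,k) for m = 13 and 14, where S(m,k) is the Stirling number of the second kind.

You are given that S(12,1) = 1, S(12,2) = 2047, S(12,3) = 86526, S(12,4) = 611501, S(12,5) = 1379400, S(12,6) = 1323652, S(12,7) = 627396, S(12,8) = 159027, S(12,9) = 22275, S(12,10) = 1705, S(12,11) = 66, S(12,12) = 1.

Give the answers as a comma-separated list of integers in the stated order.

@13  (13,1):1·1+0→1, (13,2):2047·2+1→4095, (13,3):86526·3+2047→261625, (13,4):611501·4+86526→2532530, (13,5):1379400·5+611501→7508501, (13,6):1323652·6+1379400→9321312, (13,7):627396·7+1323652→5715424, (13,8):159027·8+627396→1899612, (13,9):22275·9+159027→359502, (13,10):1705·10+22275→39325, (13,11):66·11+1705→2431, (13,12):1·12+66→78, (13,13):0·13+1→1
@14  (14,1):1·1+0→1, (14,2):4095·2+1→8191, (14,3):261625·3+4095→788970, (14,4):2532530·4+261625→10391745, (14,5):7508501·5+2532530→40075035, (14,6):9321312·6+7508501→63436373, (14,7):5715424·7+9321312→49329280, (14,8):1899612·8+5715424→20912320, (14,9):359502·9+1899612→5135130, (14,10):39325·10+359502→752752, (14,11):2431·11+39325→66066, (14,12):78·12+2431→3367, (14,13):1·13+78→91, (14,14):0·14+1→1
B_13 = ΣS(13,k) = 1+4095+261625+2532530+7508501+9321312+5715424+1899612+359502+39325+2431+78+1 = 27644437
B_14 = ΣS(14,k) = 1+8191+788970+10391745+40075035+63436373+49329280+20912320+5135130+752752+66066+3367+91+1 = 190899322

27644437, 190899322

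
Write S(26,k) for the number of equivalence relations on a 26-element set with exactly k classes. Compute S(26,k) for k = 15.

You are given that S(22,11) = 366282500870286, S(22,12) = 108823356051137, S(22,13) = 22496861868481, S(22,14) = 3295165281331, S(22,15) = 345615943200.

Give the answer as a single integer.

[23] T[23,12]:12*108823356051137+366282500870286=1672162773483930 · T[23,13]:13*22496861868481+108823356051137=401282560341390 · T[23,14]:14*3295165281331+22496861868481=68629175807115 · T[23,15]:15*345615943200+3295165281331=8479404429331
[24] T[24,13]:13*401282560341390+1672162773483930=6888836057922000 · T[24,14]:14*68629175807115+401282560341390=1362091021641000 · T[24,15]:15*8479404429331+68629175807115=195820242247080
[25] T[25,14]:14*1362091021641000+6888836057922000=25958110360896000 · T[25,15]:15*195820242247080+1362091021641000=4299394655347200
[26] T[26,15]:15*4299394655347200+25958110360896000=90449030191104000
Read S(26,15) = 90449030191104000.

90449030191104000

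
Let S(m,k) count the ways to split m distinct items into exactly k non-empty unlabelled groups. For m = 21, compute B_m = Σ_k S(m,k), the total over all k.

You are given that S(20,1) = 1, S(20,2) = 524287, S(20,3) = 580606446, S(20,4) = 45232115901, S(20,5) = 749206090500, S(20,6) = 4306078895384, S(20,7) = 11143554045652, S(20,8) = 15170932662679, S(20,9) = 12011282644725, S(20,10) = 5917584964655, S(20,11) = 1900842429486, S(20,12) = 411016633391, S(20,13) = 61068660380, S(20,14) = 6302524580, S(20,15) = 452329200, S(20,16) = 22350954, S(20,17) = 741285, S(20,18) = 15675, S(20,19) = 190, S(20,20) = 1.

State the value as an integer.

474869816156751

i=21: T(21,1)=0+1·1=1 | T(21,2)=1+2·524287=1048575 | T(21,3)=524287+3·580606446=1742343625 | T(21,4)=580606446+4·45232115901=181509070050 | T(21,5)=45232115901+5·749206090500=3791262568401 | T(21,6)=749206090500+6·4306078895384=26585679462804 | T(21,7)=4306078895384+7·11143554045652=82310957214948 | T(21,8)=11143554045652+8·15170932662679=132511015347084 | T(21,9)=15170932662679+9·12011282644725=123272476465204 | T(21,10)=12011282644725+10·5917584964655=71187132291275 | T(21,11)=5917584964655+11·1900842429486=26826851689001 | T(21,12)=1900842429486+12·411016633391=6833042030178 | T(21,13)=411016633391+13·61068660380=1204909218331 | T(21,14)=61068660380+14·6302524580=149304004500 | T(21,15)=6302524580+15·452329200=13087462580 | T(21,16)=452329200+16·22350954=809944464 | T(21,17)=22350954+17·741285=34952799 | T(21,18)=741285+18·15675=1023435 | T(21,19)=15675+19·190=19285 | T(21,20)=190+20·1=210 | T(21,21)=1+21·0=1
B_21 = ΣS(21,k) = 1+1048575+1742343625+181509070050+3791262568401+26585679462804+82310957214948+132511015347084+123272476465204+71187132291275+26826851689001+6833042030178+1204909218331+149304004500+13087462580+809944464+34952799+1023435+19285+210+1 = 474869816156751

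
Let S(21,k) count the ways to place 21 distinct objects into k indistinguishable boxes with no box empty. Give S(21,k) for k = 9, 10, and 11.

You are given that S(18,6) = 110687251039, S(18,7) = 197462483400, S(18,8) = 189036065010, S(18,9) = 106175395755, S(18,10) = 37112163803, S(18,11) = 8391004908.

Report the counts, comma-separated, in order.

123272476465204, 71187132291275, 26826851689001

[19] T[19,7]:7*197462483400+110687251039=1492924634839 · T[19,8]:8*189036065010+197462483400=1709751003480 · T[19,9]:9*106175395755+189036065010=1144614626805 · T[19,10]:10*37112163803+106175395755=477297033785 · T[19,11]:11*8391004908+37112163803=129413217791
[20] T[20,8]:8*1709751003480+1492924634839=15170932662679 · T[20,9]:9*1144614626805+1709751003480=12011282644725 · T[20,10]:10*477297033785+1144614626805=5917584964655 · T[20,11]:11*129413217791+477297033785=1900842429486
[21] T[21,9]:9*12011282644725+15170932662679=123272476465204 · T[21,10]:10*5917584964655+12011282644725=71187132291275 · T[21,11]:11*1900842429486+5917584964655=26826851689001
Read S(21,9) = 123272476465204, S(21,10) = 71187132291275, S(21,11) = 26826851689001.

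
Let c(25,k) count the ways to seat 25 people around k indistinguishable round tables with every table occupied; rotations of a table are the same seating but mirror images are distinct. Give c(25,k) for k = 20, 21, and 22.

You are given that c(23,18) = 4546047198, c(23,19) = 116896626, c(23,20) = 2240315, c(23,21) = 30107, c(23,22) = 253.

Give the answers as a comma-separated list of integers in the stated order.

r24: T_24,19=23×116896626+4546047198=7234669596; T_24,20=23×2240315+116896626=168423871; T_24,21=23×30107+2240315=2932776; T_24,22=23×253+30107=35926
r25: T_25,20=24×168423871+7234669596=11276842500; T_25,21=24×2932776+168423871=238810495; T_25,22=24×35926+2932776=3795000
Read c(25,20) = 11276842500, c(25,21) = 238810495, c(25,22) = 3795000.

11276842500, 238810495, 3795000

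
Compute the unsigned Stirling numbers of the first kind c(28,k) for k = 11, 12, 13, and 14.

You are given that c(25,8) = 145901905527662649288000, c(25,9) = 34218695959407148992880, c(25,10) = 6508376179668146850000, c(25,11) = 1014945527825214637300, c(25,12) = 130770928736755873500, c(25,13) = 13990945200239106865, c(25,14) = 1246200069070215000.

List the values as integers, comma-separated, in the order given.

33819732719881270820297640, 4894196422205298253024980, 596287888163635369624650, 61445535102359115635655

@26  (26,9):34218695959407148992880·25+145901905527662649288000→1001369304512841374110000, (26,10):6508376179668146850000·25+34218695959407148992880→196928100451110820242880, (26,11):1014945527825214637300·25+6508376179668146850000→31882014375298512782500, (26,12):130770928736755873500·25+1014945527825214637300→4284218746244111474800, (26,13):13990945200239106865·25+130770928736755873500→480544558742733545125, (26,14):1246200069070215000·25+13990945200239106865→45145946926994481865
@27  (27,10):196928100451110820242880·26+1001369304512841374110000→6121499916241722700424880, (27,11):31882014375298512782500·26+196928100451110820242880→1025860474208872152587880, (27,12):4284218746244111474800·26+31882014375298512782500→143271701777645411127300, (27,13):480544558742733545125·26+4284218746244111474800→16778377273555183648050, (27,14):45145946926994481865·26+480544558742733545125→1654339178844590073615
@28  (28,11):1025860474208872152587880·27+6121499916241722700424880→33819732719881270820297640, (28,12):143271701777645411127300·27+1025860474208872152587880→4894196422205298253024980, (28,13):16778377273555183648050·27+143271701777645411127300→596287888163635369624650, (28,14):1654339178844590073615·27+16778377273555183648050→61445535102359115635655
Read c(28,11) = 33819732719881270820297640, c(28,12) = 4894196422205298253024980, c(28,13) = 596287888163635369624650, c(28,14) = 61445535102359115635655.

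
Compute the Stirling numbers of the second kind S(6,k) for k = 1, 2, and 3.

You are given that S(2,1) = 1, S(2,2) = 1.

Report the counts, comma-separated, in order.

@3  (3,1):1·1+0→1, (3,2):1·2+1→3, (3,3):0·3+1→1
@4  (4,1):1·1+0→1, (4,2):3·2+1→7, (4,3):1·3+3→6
@5  (5,1):1·1+0→1, (5,2):7·2+1→15, (5,3):6·3+7→25
@6  (6,1):1·1+0→1, (6,2):15·2+1→31, (6,3):25·3+15→90
Read S(6,1) = 1, S(6,2) = 31, S(6,3) = 90.

1, 31, 90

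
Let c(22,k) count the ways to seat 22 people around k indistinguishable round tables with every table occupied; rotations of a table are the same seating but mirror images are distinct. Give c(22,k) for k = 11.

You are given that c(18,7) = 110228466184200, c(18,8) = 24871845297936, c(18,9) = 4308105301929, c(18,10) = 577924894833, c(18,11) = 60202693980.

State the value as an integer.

[19] T[19,8]:18*24871845297936+110228466184200=557921681547048 · T[19,9]:18*4308105301929+24871845297936=102417740732658 · T[19,10]:18*577924894833+4308105301929=14710753408923 · T[19,11]:18*60202693980+577924894833=1661573386473
[20] T[20,9]:19*102417740732658+557921681547048=2503858755467550 · T[20,10]:19*14710753408923+102417740732658=381922055502195 · T[20,11]:19*1661573386473+14710753408923=46280647751910
[21] T[21,10]:20*381922055502195+2503858755467550=10142299865511450 · T[21,11]:20*46280647751910+381922055502195=1307535010540395
[22] T[22,11]:21*1307535010540395+10142299865511450=37600535086859745
Read c(22,11) = 37600535086859745.

37600535086859745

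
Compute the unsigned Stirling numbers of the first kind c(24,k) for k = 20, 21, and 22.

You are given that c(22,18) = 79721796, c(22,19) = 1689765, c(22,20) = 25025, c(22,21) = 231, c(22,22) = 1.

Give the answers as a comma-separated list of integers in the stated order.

168423871, 2932776, 35926

@23  (23,19):1689765·22+79721796→116896626, (23,20):25025·22+1689765→2240315, (23,21):231·22+25025→30107, (23,22):1·22+231→253
@24  (24,20):2240315·23+116896626→168423871, (24,21):30107·23+2240315→2932776, (24,22):253·23+30107→35926
Read c(24,20) = 168423871, c(24,21) = 2932776, c(24,22) = 35926.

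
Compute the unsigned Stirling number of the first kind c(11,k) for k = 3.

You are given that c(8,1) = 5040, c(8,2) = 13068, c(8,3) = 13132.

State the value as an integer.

12753576

r9: T_9,1=8×5040+0=40320; T_9,2=8×13068+5040=109584; T_9,3=8×13132+13068=118124
r10: T_10,2=9×109584+40320=1026576; T_10,3=9×118124+109584=1172700
r11: T_11,3=10×1172700+1026576=12753576
Read c(11,3) = 12753576.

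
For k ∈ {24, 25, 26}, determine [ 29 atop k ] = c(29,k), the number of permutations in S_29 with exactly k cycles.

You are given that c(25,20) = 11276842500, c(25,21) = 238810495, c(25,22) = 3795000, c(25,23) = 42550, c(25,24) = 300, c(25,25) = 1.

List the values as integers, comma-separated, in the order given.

55880640270, 843041745, 9642906

i=26: T(26,21)=11276842500+25·238810495=17247104875 | T(26,22)=238810495+25·3795000=333685495 | T(26,23)=3795000+25·42550=4858750 | T(26,24)=42550+25·300=50050 | T(26,25)=300+25·1=325 | T(26,26)=1+25·0=1
i=27: T(27,22)=17247104875+26·333685495=25922927745 | T(27,23)=333685495+26·4858750=460012995 | T(27,24)=4858750+26·50050=6160050 | T(27,25)=50050+26·325=58500 | T(27,26)=325+26·1=351
i=28: T(28,23)=25922927745+27·460012995=38343278610 | T(28,24)=460012995+27·6160050=626334345 | T(28,25)=6160050+27·58500=7739550 | T(28,26)=58500+27·351=67977
i=29: T(29,24)=38343278610+28·626334345=55880640270 | T(29,25)=626334345+28·7739550=843041745 | T(29,26)=7739550+28·67977=9642906
Read c(29,24) = 55880640270, c(29,25) = 843041745, c(29,26) = 9642906.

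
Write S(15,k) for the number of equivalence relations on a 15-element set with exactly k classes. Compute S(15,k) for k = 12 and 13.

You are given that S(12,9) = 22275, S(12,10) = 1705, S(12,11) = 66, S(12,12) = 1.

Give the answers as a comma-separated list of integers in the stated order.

i=13: T(13,10)=22275+10·1705=39325 | T(13,11)=1705+11·66=2431 | T(13,12)=66+12·1=78 | T(13,13)=1+13·0=1
i=14: T(14,11)=39325+11·2431=66066 | T(14,12)=2431+12·78=3367 | T(14,13)=78+13·1=91
i=15: T(15,12)=66066+12·3367=106470 | T(15,13)=3367+13·91=4550
Read S(15,12) = 106470, S(15,13) = 4550.

106470, 4550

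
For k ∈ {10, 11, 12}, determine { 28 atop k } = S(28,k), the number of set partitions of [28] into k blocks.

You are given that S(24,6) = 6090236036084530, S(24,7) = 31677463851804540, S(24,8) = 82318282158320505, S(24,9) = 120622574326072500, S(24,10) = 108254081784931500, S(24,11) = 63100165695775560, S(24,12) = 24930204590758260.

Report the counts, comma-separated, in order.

row 25: T[25][7]=7·31677463851804540+6090236036084530=227832482998716310  T[25][8]=8·82318282158320505+31677463851804540=690223721118368580  T[25][9]=9·120622574326072500+82318282158320505=1167921451092973005  T[25][10]=10·108254081784931500+120622574326072500=1203163392175387500  T[25][11]=11·63100165695775560+108254081784931500=802355904438462660  T[25][12]=12·24930204590758260+63100165695775560=362262620784874680
row 26: T[26][8]=8·690223721118368580+227832482998716310=5749622251945664950  T[26][9]=9·1167921451092973005+690223721118368580=11201516780955125625  T[26][10]=10·1203163392175387500+1167921451092973005=13199555372846848005  T[26][11]=11·802355904438462660+1203163392175387500=10029078340998476760  T[26][12]=12·362262620784874680+802355904438462660=5149507353856958820
row 27: T[27][9]=9·11201516780955125625+5749622251945664950=106563273280541795575  T[27][10]=10·13199555372846848005+11201516780955125625=143197070509423605675  T[27][11]=11·10029078340998476760+13199555372846848005=123519417123830092365  T[27][12]=12·5149507353856958820+10029078340998476760=71823166587281982600
row 28: T[28][10]=10·143197070509423605675+106563273280541795575=1538533978374777852325  T[28][11]=11·123519417123830092365+143197070509423605675=1501910658871554621690  T[28][12]=12·71823166587281982600+123519417123830092365=985397416171213883565
Read S(28,10) = 1538533978374777852325, S(28,11) = 1501910658871554621690, S(28,12) = 985397416171213883565.

1538533978374777852325, 1501910658871554621690, 985397416171213883565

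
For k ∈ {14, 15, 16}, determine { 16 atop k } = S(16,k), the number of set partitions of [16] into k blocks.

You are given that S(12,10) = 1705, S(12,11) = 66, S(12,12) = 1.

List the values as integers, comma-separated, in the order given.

6020, 120, 1

i=13: T(13,11)=1705+11·66=2431 | T(13,12)=66+12·1=78 | T(13,13)=1+13·0=1
i=14: T(14,12)=2431+12·78=3367 | T(14,13)=78+13·1=91 | T(14,14)=1+14·0=1
i=15: T(15,13)=3367+13·91=4550 | T(15,14)=91+14·1=105 | T(15,15)=1+15·0=1
i=16: T(16,14)=4550+14·105=6020 | T(16,15)=105+15·1=120 | T(16,16)=1+16·0=1
Read S(16,14) = 6020, S(16,15) = 120, S(16,16) = 1.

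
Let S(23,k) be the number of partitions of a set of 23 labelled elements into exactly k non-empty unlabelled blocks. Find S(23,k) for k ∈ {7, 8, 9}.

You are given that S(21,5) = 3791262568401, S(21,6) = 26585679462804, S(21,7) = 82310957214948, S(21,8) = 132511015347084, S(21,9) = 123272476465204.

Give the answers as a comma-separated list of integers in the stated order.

4382641999117305, 9741955019900400, 12320068811796900

i=22: T(22,6)=3791262568401+6·26585679462804=163305339345225 | T(22,7)=26585679462804+7·82310957214948=602762379967440 | T(22,8)=82310957214948+8·132511015347084=1142399079991620 | T(22,9)=132511015347084+9·123272476465204=1241963303533920
i=23: T(23,7)=163305339345225+7·602762379967440=4382641999117305 | T(23,8)=602762379967440+8·1142399079991620=9741955019900400 | T(23,9)=1142399079991620+9·1241963303533920=12320068811796900
Read S(23,7) = 4382641999117305, S(23,8) = 9741955019900400, S(23,9) = 12320068811796900.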